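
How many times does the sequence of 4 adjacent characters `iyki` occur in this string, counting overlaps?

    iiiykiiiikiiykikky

Sliding a length-4 window over the 18 characters (15 positions):
  position 3–6: iyki
  position 12–15: iyki

2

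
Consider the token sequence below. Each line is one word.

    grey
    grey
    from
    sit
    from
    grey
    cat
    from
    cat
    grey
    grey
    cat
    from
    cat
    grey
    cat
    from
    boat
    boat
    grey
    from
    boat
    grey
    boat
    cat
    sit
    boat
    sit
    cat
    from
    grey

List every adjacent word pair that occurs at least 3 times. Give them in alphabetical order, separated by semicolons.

cat from; grey cat

Bigram counts meeting the condition (at least 3 times):
  cat from: 4
  grey cat: 3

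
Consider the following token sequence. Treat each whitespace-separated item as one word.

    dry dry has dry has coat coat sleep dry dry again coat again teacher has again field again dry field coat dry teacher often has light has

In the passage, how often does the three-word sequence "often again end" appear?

Scanning the 25 overlapping trigram windows for "often again end":
  (none found)

0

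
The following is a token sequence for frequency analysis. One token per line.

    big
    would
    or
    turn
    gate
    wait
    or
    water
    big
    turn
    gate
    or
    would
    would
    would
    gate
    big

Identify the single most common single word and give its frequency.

"would", 4 times

Unigram frequencies (highest first):
  would: 4
  big: 3
  or: 3
  gate: 3
  turn: 2
  wait: 1
  … (1 more, each ≤ 1)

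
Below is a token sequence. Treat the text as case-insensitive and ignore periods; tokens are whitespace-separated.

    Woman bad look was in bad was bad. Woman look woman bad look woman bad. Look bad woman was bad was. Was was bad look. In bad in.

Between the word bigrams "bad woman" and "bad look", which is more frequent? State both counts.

"bad woman": 2 occurrences
"bad look": 4 occurrences

"bad look" (4 vs 2)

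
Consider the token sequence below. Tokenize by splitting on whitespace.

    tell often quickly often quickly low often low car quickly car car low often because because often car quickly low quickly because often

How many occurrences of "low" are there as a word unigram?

4

Scanning the 23 tokens for "low":
  position 6: low
  position 8: low
  position 13: low
  position 20: low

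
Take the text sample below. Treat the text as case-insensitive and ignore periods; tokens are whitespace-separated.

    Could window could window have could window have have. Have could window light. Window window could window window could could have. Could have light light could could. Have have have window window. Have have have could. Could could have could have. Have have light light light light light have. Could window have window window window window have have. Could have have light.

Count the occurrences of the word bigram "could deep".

Scanning the 61 overlapping bigram windows for "could deep":
  (none found)

0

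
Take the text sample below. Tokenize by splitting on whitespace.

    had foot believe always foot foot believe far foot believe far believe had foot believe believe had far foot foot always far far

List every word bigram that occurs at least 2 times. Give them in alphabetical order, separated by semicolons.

believe far; believe had; far foot; foot believe; foot foot; had foot

Bigram counts meeting the condition (at least 2 times):
  believe far: 2
  believe had: 2
  far foot: 2
  foot believe: 4
  foot foot: 2
  had foot: 2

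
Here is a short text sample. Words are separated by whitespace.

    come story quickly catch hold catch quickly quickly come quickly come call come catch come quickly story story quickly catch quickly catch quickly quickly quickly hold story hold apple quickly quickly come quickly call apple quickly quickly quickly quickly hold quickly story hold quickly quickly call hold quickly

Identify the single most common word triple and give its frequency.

"quickly quickly quickly", 3 times

Trigram frequencies (highest first):
  quickly quickly quickly: 3
  story quickly catch: 2
  catch quickly quickly: 2
  quickly quickly come: 2
  quickly come quickly: 2
  quickly catch quickly: 2
  … (31 more, each ≤ 2)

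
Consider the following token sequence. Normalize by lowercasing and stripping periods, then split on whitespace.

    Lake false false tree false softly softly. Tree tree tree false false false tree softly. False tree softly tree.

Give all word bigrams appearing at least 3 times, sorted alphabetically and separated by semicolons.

Bigram counts meeting the condition (at least 3 times):
  false false: 3
  false tree: 3

false false; false tree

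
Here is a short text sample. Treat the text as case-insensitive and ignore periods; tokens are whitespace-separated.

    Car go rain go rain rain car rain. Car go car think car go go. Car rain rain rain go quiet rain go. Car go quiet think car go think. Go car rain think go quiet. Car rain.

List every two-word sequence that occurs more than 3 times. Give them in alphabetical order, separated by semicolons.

car go; car rain; go car

Bigram counts meeting the condition (more than 3 times):
  car go: 5
  car rain: 4
  go car: 4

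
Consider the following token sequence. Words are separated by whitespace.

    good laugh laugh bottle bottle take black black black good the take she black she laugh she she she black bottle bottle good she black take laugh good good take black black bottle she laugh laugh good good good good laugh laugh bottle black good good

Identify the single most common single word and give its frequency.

Unigram frequencies (highest first):
  good: 11
  black: 9
  laugh: 8
  she: 7
  bottle: 6
  take: 4
  … (1 more, each ≤ 1)

"good", 11 times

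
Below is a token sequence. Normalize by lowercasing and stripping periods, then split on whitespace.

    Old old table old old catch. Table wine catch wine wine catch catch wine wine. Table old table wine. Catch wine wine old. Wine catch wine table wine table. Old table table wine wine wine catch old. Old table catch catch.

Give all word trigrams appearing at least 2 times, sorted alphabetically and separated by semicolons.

catch wine wine; old old table; table old table; table wine catch; wine catch wine; wine table old; wine wine catch

Trigram counts meeting the condition (at least 2 times):
  catch wine wine: 3
  old old table: 2
  table old table: 2
  table wine catch: 2
  wine catch wine: 3
  wine table old: 2
  wine wine catch: 2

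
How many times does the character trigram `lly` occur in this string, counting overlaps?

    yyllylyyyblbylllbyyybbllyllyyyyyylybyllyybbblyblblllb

Sliding a length-3 window over the 53 characters (51 positions):
  position 3–5: lly
  position 23–25: lly
  position 26–28: lly
  position 38–40: lly

4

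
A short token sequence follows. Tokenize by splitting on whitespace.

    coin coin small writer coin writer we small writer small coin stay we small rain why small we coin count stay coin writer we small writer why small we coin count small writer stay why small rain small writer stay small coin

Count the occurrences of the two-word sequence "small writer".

Scanning the 41 overlapping bigram windows for "small writer":
  position 3–4: small writer
  position 8–9: small writer
  position 25–26: small writer
  position 32–33: small writer
  position 38–39: small writer

5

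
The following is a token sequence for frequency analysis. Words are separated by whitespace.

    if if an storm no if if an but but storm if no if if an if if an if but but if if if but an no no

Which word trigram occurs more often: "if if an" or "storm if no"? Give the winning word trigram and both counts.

"if if an": 4 occurrences
"storm if no": 1 occurrence

"if if an" (4 vs 1)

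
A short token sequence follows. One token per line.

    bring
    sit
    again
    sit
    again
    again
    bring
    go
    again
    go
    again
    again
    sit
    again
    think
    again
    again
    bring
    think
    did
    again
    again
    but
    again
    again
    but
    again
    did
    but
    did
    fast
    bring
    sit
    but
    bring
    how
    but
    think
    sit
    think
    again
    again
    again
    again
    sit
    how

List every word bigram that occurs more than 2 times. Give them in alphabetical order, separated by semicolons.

again again; again sit; sit again

Bigram counts meeting the condition (more than 2 times):
  again again: 8
  again sit: 3
  sit again: 3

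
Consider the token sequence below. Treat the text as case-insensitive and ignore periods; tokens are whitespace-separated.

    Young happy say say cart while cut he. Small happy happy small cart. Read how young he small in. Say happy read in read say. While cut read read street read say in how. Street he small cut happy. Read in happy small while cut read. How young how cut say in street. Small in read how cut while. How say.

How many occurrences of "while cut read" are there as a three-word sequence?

2

Scanning the 59 overlapping trigram windows for "while cut read":
  position 26–28: while cut read
  position 44–46: while cut read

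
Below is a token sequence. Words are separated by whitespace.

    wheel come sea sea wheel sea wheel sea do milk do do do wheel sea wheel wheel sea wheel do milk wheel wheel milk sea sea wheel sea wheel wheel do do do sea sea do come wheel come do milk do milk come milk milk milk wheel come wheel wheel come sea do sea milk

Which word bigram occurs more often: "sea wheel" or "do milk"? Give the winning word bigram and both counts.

"sea wheel": 6 occurrences
"do milk": 4 occurrences

"sea wheel" (6 vs 4)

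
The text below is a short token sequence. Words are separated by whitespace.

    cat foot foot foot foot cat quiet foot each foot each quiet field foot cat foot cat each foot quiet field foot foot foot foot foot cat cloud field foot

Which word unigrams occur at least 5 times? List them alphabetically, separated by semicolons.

Unigram counts meeting the condition (at least 5 times):
  cat: 5
  foot: 15

cat; foot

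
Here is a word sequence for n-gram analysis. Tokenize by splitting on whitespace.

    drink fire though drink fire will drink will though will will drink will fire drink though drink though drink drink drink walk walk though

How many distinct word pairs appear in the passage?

24 tokens → 23 bigram windows in total.
Repeated bigrams (each contributes count−1 duplicates):
  though drink: 3
  drink drink: 2
  drink fire: 2
  drink though: 2
  drink will: 2
  will drink: 2
7 duplicate windows → 23 − 7 = 16 distinct.

16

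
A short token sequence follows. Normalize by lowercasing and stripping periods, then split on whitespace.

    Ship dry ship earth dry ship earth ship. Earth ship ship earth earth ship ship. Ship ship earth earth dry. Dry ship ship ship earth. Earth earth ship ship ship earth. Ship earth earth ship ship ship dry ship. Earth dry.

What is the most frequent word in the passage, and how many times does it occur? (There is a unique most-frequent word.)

"ship", 21 times

Unigram frequencies (highest first):
  ship: 21
  earth: 14
  dry: 6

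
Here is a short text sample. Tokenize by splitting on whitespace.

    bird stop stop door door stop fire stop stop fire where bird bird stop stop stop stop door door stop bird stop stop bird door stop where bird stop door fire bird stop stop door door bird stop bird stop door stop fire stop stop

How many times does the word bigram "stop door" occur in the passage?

Scanning the 44 overlapping bigram windows for "stop door":
  position 3–4: stop door
  position 17–18: stop door
  position 29–30: stop door
  position 34–35: stop door
  position 40–41: stop door

5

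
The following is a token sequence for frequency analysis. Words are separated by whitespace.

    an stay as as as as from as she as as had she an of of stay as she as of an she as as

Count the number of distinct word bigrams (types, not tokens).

25 tokens → 24 bigram windows in total.
Repeated bigrams (each contributes count−1 duplicates):
  as as: 5
  she as: 3
  as she: 2
  stay as: 2
8 duplicate windows → 24 − 8 = 16 distinct.

16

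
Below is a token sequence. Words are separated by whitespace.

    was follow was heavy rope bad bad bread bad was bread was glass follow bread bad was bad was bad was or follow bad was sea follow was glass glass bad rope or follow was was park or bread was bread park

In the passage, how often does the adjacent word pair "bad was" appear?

5

Scanning the 41 overlapping bigram windows for "bad was":
  position 9–10: bad was
  position 16–17: bad was
  position 18–19: bad was
  position 20–21: bad was
  position 24–25: bad was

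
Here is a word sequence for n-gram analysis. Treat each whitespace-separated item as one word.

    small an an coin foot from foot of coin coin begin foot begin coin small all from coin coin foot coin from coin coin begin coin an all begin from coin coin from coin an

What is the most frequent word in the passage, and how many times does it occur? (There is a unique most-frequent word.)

Unigram frequencies (highest first):
  coin: 13
  from: 5
  an: 4
  foot: 4
  begin: 4
  small: 2
  … (2 more, each ≤ 2)

"coin", 13 times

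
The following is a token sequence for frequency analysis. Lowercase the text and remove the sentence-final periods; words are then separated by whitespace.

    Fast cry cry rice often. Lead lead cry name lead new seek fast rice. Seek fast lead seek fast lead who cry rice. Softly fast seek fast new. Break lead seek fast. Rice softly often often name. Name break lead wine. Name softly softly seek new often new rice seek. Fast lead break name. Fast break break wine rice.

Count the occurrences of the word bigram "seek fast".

6

Scanning the 58 overlapping bigram windows for "seek fast":
  position 12–13: seek fast
  position 15–16: seek fast
  position 18–19: seek fast
  position 26–27: seek fast
  position 31–32: seek fast
  position 50–51: seek fast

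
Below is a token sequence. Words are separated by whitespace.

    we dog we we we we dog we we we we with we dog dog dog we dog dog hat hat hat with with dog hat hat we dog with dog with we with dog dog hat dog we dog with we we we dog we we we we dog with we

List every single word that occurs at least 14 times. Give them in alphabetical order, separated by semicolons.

dog; we

Unigram counts meeting the condition (at least 14 times):
  dog: 16
  we: 22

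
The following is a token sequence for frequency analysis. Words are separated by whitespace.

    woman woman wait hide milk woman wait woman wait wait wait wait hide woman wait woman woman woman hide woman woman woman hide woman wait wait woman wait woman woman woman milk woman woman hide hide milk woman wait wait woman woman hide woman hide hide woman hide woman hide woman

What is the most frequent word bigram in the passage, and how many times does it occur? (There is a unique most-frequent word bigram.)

"woman woman", 9 times

Bigram frequencies (highest first):
  woman woman: 9
  woman wait: 7
  hide woman: 7
  woman hide: 7
  wait woman: 5
  wait wait: 5
  … (5 more, each ≤ 3)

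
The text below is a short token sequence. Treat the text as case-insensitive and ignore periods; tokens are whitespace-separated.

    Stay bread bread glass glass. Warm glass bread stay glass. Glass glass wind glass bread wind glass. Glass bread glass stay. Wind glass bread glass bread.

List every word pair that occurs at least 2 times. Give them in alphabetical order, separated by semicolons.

bread glass; glass bread; glass glass; wind glass

Bigram counts meeting the condition (at least 2 times):
  bread glass: 3
  glass bread: 5
  glass glass: 4
  wind glass: 3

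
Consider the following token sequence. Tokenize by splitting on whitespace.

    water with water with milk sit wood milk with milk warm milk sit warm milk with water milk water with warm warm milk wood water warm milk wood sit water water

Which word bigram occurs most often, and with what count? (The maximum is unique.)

"warm milk", 4 times

Bigram frequencies (highest first):
  warm milk: 4
  water with: 3
  with water: 2
  with milk: 2
  milk sit: 2
  milk with: 2
  … (14 more, each ≤ 2)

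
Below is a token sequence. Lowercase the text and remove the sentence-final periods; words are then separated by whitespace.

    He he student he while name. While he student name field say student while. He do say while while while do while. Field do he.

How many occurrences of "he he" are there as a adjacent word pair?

Scanning the 24 overlapping bigram windows for "he he":
  position 1–2: he he

1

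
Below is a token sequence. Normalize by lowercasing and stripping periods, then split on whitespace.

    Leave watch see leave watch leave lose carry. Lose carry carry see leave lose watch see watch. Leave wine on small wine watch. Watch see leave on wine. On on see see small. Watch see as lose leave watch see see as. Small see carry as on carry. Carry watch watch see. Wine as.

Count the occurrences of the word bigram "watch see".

Scanning the 53 overlapping bigram windows for "watch see":
  position 2–3: watch see
  position 15–16: watch see
  position 24–25: watch see
  position 34–35: watch see
  position 39–40: watch see
  position 51–52: watch see

6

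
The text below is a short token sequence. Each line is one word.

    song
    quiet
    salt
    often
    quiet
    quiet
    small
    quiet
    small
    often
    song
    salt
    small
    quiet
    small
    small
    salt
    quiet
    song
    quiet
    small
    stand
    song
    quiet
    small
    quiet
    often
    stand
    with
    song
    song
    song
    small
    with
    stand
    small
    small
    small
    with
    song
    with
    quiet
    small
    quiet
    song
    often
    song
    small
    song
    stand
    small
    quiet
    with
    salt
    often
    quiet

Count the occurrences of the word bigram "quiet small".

Scanning the 55 overlapping bigram windows for "quiet small":
  position 6–7: quiet small
  position 8–9: quiet small
  position 14–15: quiet small
  position 20–21: quiet small
  position 24–25: quiet small
  position 42–43: quiet small

6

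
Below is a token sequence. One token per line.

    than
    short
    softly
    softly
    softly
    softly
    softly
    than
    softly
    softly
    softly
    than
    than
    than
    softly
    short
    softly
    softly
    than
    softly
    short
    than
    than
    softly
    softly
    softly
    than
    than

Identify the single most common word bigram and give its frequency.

"softly softly", 9 times

Bigram frequencies (highest first):
  softly softly: 9
  softly than: 4
  than softly: 4
  than than: 4
  short softly: 2
  softly short: 2
  … (2 more, each ≤ 1)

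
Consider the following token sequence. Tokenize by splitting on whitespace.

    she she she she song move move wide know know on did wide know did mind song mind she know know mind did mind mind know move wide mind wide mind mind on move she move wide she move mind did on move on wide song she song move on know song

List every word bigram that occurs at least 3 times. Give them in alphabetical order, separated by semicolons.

Bigram counts meeting the condition (at least 3 times):
  move wide: 3
  she she: 3

move wide; she she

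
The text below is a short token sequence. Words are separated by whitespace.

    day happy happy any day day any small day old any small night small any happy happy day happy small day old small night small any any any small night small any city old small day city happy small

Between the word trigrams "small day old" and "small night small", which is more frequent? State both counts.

"small day old": 2 occurrences
"small night small": 3 occurrences

"small night small" (3 vs 2)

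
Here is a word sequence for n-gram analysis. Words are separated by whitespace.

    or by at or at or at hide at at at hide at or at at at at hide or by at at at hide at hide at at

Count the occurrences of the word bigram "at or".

3

Scanning the 28 overlapping bigram windows for "at or":
  position 3–4: at or
  position 5–6: at or
  position 13–14: at or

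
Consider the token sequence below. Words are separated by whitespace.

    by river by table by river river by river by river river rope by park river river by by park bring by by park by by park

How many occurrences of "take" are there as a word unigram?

0

Scanning the 27 tokens for "take":
  (none found)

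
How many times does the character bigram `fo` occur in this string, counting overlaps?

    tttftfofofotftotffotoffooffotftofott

Sliding a length-2 window over the 36 characters (35 positions):
  position 6–7: fo
  position 8–9: fo
  position 10–11: fo
  position 18–19: fo
  position 23–24: fo
  position 27–28: fo
  position 33–34: fo

7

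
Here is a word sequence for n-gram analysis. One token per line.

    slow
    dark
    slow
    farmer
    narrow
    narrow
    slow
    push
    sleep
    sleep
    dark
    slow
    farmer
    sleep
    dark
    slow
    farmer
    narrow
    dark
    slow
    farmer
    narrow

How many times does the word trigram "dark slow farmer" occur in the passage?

4

Scanning the 20 overlapping trigram windows for "dark slow farmer":
  position 2–4: dark slow farmer
  position 11–13: dark slow farmer
  position 15–17: dark slow farmer
  position 19–21: dark slow farmer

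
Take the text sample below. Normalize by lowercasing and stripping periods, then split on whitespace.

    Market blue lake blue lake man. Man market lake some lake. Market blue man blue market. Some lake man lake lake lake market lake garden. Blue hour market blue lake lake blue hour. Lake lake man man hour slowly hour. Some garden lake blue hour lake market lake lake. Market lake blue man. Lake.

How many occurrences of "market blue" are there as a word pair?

3

Scanning the 53 overlapping bigram windows for "market blue":
  position 1–2: market blue
  position 12–13: market blue
  position 28–29: market blue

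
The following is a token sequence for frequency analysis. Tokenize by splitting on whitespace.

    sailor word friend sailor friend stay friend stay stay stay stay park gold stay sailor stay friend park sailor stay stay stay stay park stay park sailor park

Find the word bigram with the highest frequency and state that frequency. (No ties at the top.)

Bigram frequencies (highest first):
  stay stay: 6
  stay park: 3
  friend stay: 2
  stay friend: 2
  sailor stay: 2
  park sailor: 2
  … (10 more, each ≤ 1)

"stay stay", 6 times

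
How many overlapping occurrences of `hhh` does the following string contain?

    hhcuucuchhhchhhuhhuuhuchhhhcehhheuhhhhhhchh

9

Sliding a length-3 window over the 43 characters (41 positions):
  position 9–11: hhh
  position 13–15: hhh
  position 24–26: hhh
  position 25–27: hhh
  position 30–32: hhh
  position 35–37: hhh
  position 36–38: hhh
  position 37–39: hhh
  position 38–40: hhh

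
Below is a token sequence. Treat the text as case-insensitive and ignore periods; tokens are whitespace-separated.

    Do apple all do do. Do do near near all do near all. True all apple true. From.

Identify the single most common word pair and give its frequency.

"do do", 3 times

Bigram frequencies (highest first):
  do do: 3
  all do: 2
  do near: 2
  near all: 2
  do apple: 1
  apple all: 1
  … (6 more, each ≤ 1)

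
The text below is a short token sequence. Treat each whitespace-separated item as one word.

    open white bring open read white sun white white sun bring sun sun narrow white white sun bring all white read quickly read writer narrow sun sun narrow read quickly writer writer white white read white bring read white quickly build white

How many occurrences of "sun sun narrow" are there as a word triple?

2

Scanning the 40 overlapping trigram windows for "sun sun narrow":
  position 12–14: sun sun narrow
  position 26–28: sun sun narrow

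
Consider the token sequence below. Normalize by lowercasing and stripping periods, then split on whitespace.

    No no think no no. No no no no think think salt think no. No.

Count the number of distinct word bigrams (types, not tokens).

6

15 tokens → 14 bigram windows in total.
Repeated bigrams (each contributes count−1 duplicates):
  no no: 7
  no think: 2
  think no: 2
8 duplicate windows → 14 − 8 = 6 distinct.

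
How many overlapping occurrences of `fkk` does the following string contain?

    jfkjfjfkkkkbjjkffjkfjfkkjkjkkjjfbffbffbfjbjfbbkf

2

Sliding a length-3 window over the 48 characters (46 positions):
  position 7–9: fkk
  position 22–24: fkk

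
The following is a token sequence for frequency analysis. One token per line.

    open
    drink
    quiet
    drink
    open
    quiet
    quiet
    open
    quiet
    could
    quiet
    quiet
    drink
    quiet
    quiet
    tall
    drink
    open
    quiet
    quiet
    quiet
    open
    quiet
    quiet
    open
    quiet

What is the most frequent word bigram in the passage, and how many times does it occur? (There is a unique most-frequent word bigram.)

"quiet quiet", 6 times

Bigram frequencies (highest first):
  quiet quiet: 6
  open quiet: 5
  quiet open: 3
  drink quiet: 2
  quiet drink: 2
  drink open: 2
  … (5 more, each ≤ 1)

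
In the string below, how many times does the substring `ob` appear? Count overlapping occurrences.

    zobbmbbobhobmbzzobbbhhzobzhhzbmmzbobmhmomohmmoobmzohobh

8

Sliding a length-2 window over the 55 characters (54 positions):
  position 2–3: ob
  position 8–9: ob
  position 11–12: ob
  position 17–18: ob
  position 24–25: ob
  position 35–36: ob
  position 47–48: ob
  position 53–54: ob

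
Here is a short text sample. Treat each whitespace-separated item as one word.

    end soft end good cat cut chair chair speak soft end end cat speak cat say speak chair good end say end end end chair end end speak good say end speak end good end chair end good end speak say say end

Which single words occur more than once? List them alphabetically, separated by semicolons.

cat; chair; end; good; say; soft; speak

Unigram counts meeting the condition (more than once):
  cat: 3
  chair: 5
  end: 16
  good: 5
  say: 5
  soft: 2
  speak: 6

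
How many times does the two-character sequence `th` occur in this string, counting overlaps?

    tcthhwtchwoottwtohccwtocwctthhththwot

Sliding a length-2 window over the 37 characters (36 positions):
  position 3–4: th
  position 28–29: th
  position 31–32: th
  position 33–34: th

4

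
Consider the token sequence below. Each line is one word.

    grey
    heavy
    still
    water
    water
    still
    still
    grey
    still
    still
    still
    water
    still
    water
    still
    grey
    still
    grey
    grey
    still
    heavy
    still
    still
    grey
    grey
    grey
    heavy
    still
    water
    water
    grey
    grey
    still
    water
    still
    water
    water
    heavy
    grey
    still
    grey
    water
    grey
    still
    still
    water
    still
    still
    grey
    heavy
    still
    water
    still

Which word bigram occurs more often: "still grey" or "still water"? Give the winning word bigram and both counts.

"still water" (8 vs 6)

"still grey": 6 occurrences
"still water": 8 occurrences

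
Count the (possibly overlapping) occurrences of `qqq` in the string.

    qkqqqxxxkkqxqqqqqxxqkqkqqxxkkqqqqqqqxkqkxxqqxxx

9

Sliding a length-3 window over the 47 characters (45 positions):
  position 3–5: qqq
  position 13–15: qqq
  position 14–16: qqq
  position 15–17: qqq
  position 30–32: qqq
  position 31–33: qqq
  position 32–34: qqq
  position 33–35: qqq
  position 34–36: qqq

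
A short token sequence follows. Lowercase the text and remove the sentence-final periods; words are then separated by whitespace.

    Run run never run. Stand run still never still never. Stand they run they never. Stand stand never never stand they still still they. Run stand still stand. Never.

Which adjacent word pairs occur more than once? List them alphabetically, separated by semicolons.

Bigram counts meeting the condition (more than once):
  never stand: 3
  run stand: 2
  stand never: 2
  stand they: 2
  still never: 2
  they run: 2

never stand; run stand; stand never; stand they; still never; they run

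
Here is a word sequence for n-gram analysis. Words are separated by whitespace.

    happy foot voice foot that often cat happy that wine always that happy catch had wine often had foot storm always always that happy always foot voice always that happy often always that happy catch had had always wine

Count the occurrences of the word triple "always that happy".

4

Scanning the 37 overlapping trigram windows for "always that happy":
  position 11–13: always that happy
  position 22–24: always that happy
  position 28–30: always that happy
  position 32–34: always that happy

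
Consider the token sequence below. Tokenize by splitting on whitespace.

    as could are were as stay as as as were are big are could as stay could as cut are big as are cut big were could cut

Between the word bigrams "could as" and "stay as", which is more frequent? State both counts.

"could as" (2 vs 1)

"could as": 2 occurrences
"stay as": 1 occurrence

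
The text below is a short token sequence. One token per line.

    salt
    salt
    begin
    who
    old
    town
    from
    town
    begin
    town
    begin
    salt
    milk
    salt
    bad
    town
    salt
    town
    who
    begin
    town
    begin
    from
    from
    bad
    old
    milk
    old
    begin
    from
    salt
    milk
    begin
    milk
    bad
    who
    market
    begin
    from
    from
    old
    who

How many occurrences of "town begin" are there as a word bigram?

Scanning the 41 overlapping bigram windows for "town begin":
  position 8–9: town begin
  position 10–11: town begin
  position 21–22: town begin

3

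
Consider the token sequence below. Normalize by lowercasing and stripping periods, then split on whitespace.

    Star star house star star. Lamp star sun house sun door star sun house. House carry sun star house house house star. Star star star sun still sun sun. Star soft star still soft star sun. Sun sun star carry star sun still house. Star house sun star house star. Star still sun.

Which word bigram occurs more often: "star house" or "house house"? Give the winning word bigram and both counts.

"star house": 4 occurrences
"house house": 3 occurrences

"star house" (4 vs 3)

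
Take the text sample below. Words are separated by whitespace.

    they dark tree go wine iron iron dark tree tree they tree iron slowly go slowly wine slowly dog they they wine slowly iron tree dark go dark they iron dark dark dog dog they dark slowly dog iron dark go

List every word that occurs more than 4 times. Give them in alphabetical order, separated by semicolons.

dark; iron; slowly; they; tree

Unigram counts meeting the condition (more than 4 times):
  dark: 8
  iron: 6
  slowly: 5
  they: 6
  tree: 5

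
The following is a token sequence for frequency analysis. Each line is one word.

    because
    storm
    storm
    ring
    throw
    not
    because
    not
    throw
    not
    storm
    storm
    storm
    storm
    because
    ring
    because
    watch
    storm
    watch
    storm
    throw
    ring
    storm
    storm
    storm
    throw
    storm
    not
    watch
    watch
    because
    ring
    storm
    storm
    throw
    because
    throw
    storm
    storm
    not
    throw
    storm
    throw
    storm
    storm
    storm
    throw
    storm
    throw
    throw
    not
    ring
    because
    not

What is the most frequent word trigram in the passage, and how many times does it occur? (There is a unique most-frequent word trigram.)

Trigram frequencies (highest first):
  storm storm storm: 4
  storm storm throw: 3
  storm throw storm: 3
  ring storm storm: 2
  throw storm storm: 2
  throw storm throw: 2
  … (37 more, each ≤ 1)

"storm storm storm", 4 times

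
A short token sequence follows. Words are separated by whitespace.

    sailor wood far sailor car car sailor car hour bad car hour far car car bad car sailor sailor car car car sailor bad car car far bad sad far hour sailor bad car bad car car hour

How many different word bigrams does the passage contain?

20

38 tokens → 37 bigram windows in total.
Repeated bigrams (each contributes count−1 duplicates):
  car car: 6
  bad car: 5
  car hour: 3
  car sailor: 3
  sailor car: 3
  car bad: 2
  sailor bad: 2
17 duplicate windows → 37 − 17 = 20 distinct.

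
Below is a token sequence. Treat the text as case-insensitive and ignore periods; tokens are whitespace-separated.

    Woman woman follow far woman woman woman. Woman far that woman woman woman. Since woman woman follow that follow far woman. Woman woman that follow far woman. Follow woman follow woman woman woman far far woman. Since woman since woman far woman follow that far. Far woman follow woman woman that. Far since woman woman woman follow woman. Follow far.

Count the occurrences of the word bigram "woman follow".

Scanning the 59 overlapping bigram windows for "woman follow":
  position 2–3: woman follow
  position 16–17: woman follow
  position 27–28: woman follow
  position 29–30: woman follow
  position 42–43: woman follow
  position 47–48: woman follow
  position 56–57: woman follow
  position 58–59: woman follow

8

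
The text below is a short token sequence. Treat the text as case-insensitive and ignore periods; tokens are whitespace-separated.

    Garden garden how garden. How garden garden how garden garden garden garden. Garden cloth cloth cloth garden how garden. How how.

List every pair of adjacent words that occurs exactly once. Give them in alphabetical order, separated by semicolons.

cloth garden; garden cloth; how how

Bigram counts meeting the condition (exactly once):
  cloth garden: 1
  garden cloth: 1
  how how: 1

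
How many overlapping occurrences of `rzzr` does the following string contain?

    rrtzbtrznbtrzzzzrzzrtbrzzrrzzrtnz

Sliding a length-4 window over the 33 characters (30 positions):
  position 17–20: rzzr
  position 23–26: rzzr
  position 27–30: rzzr

3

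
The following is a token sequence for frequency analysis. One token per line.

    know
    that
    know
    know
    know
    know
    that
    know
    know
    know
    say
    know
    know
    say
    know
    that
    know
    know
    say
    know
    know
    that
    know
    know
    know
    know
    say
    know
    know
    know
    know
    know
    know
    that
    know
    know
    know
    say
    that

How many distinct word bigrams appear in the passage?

6

39 tokens → 38 bigram windows in total.
Repeated bigrams (each contributes count−1 duplicates):
  know know: 18
  know say: 5
  know that: 5
  that know: 5
  say know: 4
32 duplicate windows → 38 − 32 = 6 distinct.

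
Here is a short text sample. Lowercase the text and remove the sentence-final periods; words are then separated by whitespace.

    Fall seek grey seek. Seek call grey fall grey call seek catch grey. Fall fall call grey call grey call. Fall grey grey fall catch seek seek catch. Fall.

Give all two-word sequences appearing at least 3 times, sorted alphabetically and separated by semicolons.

call grey; grey call; grey fall

Bigram counts meeting the condition (at least 3 times):
  call grey: 3
  grey call: 3
  grey fall: 3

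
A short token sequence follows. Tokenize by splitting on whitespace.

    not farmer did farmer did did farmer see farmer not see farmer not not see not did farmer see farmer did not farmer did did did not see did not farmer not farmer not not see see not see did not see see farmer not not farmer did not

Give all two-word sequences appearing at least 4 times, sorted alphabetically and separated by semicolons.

Bigram counts meeting the condition (at least 4 times):
  did not: 5
  farmer did: 5
  farmer not: 5
  not farmer: 5
  not see: 6
  see farmer: 4

did not; farmer did; farmer not; not farmer; not see; see farmer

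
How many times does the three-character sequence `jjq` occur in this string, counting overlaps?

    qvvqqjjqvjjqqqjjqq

3

Sliding a length-3 window over the 18 characters (16 positions):
  position 6–8: jjq
  position 10–12: jjq
  position 15–17: jjq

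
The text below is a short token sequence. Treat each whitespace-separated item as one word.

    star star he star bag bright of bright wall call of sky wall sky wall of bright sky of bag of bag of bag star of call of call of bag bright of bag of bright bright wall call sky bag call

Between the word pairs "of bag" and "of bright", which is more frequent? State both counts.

"of bag" (5 vs 3)

"of bag": 5 occurrences
"of bright": 3 occurrences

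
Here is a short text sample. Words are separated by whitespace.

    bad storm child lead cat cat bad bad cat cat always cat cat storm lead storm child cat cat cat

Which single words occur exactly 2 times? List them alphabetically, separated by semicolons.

child; lead

Unigram counts meeting the condition (exactly 2 times):
  child: 2
  lead: 2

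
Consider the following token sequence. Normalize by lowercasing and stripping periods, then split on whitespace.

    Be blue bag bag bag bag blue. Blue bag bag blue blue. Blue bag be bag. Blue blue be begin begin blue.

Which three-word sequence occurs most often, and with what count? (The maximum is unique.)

"bag blue blue", 3 times

Trigram frequencies (highest first):
  bag blue blue: 3
  blue bag bag: 2
  bag bag bag: 2
  bag bag blue: 2
  blue blue bag: 2
  be blue bag: 1
  … (8 more, each ≤ 1)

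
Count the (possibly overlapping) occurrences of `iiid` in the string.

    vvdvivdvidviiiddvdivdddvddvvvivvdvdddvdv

Sliding a length-4 window over the 40 characters (37 positions):
  position 12–15: iiid

1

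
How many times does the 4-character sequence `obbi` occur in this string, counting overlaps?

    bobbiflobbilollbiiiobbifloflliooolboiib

Sliding a length-4 window over the 39 characters (36 positions):
  position 2–5: obbi
  position 8–11: obbi
  position 20–23: obbi

3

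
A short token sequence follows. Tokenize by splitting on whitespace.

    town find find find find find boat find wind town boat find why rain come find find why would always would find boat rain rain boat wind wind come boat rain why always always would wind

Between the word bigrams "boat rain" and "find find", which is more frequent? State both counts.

"boat rain": 2 occurrences
"find find": 5 occurrences

"find find" (5 vs 2)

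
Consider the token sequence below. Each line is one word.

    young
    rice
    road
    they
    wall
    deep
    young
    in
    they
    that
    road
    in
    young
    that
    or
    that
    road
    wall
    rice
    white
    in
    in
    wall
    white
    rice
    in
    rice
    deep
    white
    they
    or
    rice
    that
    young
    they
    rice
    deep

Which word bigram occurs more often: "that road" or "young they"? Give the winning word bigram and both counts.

"that road": 2 occurrences
"young they": 1 occurrence

"that road" (2 vs 1)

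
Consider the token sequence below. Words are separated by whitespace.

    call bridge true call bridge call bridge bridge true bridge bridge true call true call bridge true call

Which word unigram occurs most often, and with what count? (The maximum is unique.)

"bridge", 7 times

Unigram frequencies (highest first):
  bridge: 7
  call: 6
  true: 5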